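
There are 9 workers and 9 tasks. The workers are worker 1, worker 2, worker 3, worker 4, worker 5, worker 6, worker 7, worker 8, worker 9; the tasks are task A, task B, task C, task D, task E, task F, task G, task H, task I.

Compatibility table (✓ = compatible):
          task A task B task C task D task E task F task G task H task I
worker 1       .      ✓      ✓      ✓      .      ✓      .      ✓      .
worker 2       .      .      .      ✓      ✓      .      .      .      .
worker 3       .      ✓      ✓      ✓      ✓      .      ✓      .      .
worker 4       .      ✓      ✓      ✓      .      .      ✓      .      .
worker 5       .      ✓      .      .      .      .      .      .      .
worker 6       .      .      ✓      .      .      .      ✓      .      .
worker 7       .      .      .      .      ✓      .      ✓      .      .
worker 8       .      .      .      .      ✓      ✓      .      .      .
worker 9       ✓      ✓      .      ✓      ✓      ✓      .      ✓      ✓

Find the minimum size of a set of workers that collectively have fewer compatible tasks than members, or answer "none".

6

Take S = {worker 2, worker 3, worker 4, worker 5, worker 6, worker 7}. Its neighbourhood is {task B, task C, task D, task E, task G}, so |N(S)| = 5 < |S| = 6.
Every subset of size less than 6 has at least as many neighbours as members, so 6 is the minimum.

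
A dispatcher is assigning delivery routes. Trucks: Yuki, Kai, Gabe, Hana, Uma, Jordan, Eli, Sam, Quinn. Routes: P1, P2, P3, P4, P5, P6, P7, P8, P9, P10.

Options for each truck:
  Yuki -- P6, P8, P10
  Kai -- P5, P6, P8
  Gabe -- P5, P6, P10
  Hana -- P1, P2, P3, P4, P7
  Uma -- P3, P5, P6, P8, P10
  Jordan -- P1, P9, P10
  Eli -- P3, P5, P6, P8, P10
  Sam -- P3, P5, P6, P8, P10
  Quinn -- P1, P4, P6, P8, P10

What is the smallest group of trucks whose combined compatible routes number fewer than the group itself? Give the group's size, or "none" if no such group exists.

6

Take S = {Yuki, Kai, Gabe, Uma, Eli, Sam}. Its neighbourhood is {P3, P5, P6, P8, P10}, so |N(S)| = 5 < |S| = 6.
Every subset of size less than 6 has at least as many neighbours as members, so 6 is the minimum.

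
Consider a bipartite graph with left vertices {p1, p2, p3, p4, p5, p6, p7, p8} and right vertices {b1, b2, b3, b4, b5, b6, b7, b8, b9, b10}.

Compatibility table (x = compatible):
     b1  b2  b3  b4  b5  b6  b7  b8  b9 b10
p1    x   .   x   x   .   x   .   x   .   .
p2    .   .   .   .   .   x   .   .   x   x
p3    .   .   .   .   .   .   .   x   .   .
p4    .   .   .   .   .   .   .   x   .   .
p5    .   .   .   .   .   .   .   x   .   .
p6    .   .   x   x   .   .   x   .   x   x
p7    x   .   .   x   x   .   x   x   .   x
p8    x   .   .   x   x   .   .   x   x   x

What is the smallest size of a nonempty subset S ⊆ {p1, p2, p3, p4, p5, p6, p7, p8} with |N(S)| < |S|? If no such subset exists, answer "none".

Take S = {p3, p4}. Its neighbourhood is {b8}, so |N(S)| = 1 < |S| = 2.
No single vertex violates Hall's condition since each has at least one neighbour, so 2 is the minimum.

2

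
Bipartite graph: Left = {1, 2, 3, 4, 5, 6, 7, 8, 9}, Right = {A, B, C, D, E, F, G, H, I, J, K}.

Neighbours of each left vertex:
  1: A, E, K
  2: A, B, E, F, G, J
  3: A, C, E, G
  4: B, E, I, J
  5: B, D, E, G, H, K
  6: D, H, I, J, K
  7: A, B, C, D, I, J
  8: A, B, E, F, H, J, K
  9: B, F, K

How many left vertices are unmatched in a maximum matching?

0

One maximum matching: 1→K, 2→J, 3→C, 4→E, 5→G, 6→H, 7→D, 8→A, 9→B.
All 9 left vertices are matched, so no larger matching exists.
That matches 9 of the 9, leaving 0 unmatched; no matching can do better.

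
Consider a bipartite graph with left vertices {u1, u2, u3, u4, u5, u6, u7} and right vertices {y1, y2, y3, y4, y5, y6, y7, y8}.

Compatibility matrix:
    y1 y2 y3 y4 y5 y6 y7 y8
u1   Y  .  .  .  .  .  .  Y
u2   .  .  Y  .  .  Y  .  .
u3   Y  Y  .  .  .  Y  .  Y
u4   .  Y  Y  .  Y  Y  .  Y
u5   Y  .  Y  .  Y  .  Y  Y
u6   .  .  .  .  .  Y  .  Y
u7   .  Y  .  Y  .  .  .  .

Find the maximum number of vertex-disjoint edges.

7

A valid assignment of size 7: u1–y8, u2–y3, u3–y1, u4–y5, u5–y7, u6–y6, u7–y2.
This saturates every left vertex, so 7 is the maximum.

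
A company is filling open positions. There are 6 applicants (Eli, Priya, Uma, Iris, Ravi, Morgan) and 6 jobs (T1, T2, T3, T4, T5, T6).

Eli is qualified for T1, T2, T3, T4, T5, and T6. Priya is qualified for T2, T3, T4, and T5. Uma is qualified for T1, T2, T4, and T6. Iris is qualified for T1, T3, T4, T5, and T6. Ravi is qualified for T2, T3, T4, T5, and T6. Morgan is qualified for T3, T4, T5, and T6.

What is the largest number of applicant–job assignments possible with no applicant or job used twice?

A valid assignment of size 6: Eli–T6, Priya–T2, Uma–T1, Iris–T4, Ravi–T3, Morgan–T5.
All 6 applicants are matched, so no larger matching exists.

6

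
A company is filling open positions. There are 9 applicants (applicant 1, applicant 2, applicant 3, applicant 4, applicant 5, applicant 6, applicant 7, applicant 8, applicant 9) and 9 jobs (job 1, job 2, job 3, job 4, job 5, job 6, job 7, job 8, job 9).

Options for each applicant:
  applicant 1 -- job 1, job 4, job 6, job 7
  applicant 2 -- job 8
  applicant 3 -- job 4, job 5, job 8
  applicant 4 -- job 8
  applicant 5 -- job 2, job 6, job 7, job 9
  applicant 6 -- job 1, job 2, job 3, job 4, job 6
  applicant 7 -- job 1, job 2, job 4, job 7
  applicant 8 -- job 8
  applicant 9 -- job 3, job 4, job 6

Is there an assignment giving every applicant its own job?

The set {applicant 2, applicant 4, applicant 8} has only 1 neighbour ({job 8}), so by Hall's theorem at most 7 of the 9 applicants can be matched.
Hence no matching covers every applicant.

No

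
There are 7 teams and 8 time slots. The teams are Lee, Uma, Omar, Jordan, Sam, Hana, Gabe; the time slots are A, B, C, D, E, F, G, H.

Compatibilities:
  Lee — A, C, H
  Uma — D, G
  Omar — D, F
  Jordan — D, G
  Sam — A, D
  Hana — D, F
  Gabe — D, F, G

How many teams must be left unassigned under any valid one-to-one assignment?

One maximum matching: Lee-C, Uma-D, Omar-F, Jordan-G, Sam-A.
The set {Uma, Omar, Jordan, Hana, Gabe} has only 3 neighbours ({D, F, G}), so by Hall's theorem at most 5 of the 7 teams can be matched.
That matches 5 of the 7, leaving 2 unmatched; no matching can do better.

2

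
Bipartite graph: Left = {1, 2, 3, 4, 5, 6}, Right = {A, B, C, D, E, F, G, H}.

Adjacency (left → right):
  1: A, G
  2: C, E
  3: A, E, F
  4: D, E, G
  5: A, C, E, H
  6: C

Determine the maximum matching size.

For example, pair 1→G, 2→E, 3→F, 4→D, 5→H, 6→C.
This saturates every left vertex, so 6 is the maximum.

6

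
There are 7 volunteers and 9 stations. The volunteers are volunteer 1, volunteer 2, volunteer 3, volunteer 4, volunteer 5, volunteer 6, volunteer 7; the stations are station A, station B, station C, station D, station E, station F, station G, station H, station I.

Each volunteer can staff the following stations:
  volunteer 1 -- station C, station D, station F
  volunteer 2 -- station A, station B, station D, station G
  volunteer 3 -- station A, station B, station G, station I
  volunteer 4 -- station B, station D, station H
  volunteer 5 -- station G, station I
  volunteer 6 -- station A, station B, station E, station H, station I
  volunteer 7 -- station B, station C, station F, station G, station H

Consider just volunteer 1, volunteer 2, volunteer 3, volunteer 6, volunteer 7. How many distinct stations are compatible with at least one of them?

The union of neighbours of {volunteer 1, volunteer 2, volunteer 3, volunteer 6, volunteer 7} is {station A, station B, station C, station D, station E, station F, station G, station H, station I}, which has 9 elements.
Since |N(S)| = 9 ≥ |S| = 5, Hall's condition holds for this subset.

9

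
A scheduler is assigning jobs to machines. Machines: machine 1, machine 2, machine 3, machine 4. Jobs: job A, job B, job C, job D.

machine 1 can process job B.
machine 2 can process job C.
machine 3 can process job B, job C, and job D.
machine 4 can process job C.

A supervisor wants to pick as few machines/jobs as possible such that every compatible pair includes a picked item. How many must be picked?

{machine 1, machine 3, job C} is a vertex cover of size 3: every edge has an endpoint in this set.
No smaller cover exists because machine 1–job B, machine 2–job C, machine 3–job D is a matching of size 3, and a cover must include an endpoint of each of these disjoint edges (König's theorem).

3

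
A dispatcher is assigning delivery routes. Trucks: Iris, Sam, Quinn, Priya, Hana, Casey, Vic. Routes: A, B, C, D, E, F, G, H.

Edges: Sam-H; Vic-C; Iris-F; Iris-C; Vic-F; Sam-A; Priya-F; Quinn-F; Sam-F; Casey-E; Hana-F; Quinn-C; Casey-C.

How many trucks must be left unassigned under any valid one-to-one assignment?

One maximum matching: Iris→C, Sam→H, Quinn→F, Casey→E.
The set {Iris, Quinn, Priya, Hana, Vic} has only 2 neighbours ({C, F}), so by Hall's theorem at most 4 of the 7 trucks can be matched.
That matches 4 of the 7, leaving 3 unmatched; no matching can do better.

3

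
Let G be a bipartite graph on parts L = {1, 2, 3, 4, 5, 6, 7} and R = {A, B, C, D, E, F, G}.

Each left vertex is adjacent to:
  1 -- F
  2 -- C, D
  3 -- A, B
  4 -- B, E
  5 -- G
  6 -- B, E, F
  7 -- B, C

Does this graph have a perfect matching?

Yes

One maximum matching: 1→F, 2→D, 3→A, 4→E, 5→G, 6→B, 7→C.
Every left vertex is matched, so this is a perfect matching.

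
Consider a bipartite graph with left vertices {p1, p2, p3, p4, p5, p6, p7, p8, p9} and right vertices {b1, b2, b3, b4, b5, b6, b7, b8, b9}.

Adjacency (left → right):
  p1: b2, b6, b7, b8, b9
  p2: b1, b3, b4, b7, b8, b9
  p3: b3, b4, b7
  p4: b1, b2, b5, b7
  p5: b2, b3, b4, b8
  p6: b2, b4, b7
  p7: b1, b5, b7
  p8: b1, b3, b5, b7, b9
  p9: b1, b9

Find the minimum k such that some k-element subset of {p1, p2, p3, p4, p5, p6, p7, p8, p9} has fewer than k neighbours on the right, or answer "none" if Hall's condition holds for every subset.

A matching saturating every left vertex exists, for instance p1→b6, p2→b8, p3→b4, p4→b5, p5→b3, p6→b2, p7→b1, p8→b7, p9→b9.
By Hall's marriage theorem, this means |N(S)| ≥ |S| for every subset S, so no violating subset exists.

none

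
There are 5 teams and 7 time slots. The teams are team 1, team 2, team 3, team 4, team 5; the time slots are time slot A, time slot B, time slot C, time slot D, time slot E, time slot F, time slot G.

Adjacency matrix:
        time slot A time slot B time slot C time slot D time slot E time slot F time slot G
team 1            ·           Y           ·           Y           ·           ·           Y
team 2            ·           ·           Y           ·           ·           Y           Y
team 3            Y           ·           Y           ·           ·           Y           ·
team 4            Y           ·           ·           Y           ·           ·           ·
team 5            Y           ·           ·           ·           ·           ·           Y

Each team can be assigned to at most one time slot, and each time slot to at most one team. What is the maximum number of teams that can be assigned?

5

One maximum matching: team 1–time slot B, team 2–time slot F, team 3–time slot A, team 4–time slot D, team 5–time slot G.
This saturates every team, so 5 is the maximum.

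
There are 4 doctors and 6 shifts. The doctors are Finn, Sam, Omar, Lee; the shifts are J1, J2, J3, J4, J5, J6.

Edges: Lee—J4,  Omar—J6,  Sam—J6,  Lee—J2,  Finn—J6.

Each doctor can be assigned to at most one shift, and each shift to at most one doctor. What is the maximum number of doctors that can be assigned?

2

A valid assignment of size 2: Finn→J6, Lee→J2.
The set {Finn, Sam, Omar} has only 1 neighbour ({J6}), so by Hall's theorem at most 2 of the 4 doctors can be matched.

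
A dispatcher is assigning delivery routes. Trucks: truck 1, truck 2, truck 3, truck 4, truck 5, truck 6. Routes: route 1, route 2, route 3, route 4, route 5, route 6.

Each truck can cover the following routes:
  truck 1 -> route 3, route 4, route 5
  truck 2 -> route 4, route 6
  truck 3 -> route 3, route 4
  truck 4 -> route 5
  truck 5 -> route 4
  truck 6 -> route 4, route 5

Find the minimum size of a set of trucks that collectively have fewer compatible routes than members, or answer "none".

Take S = {truck 4, truck 5, truck 6}. Its neighbourhood is {route 4, route 5}, so |N(S)| = 2 < |S| = 3.
Every subset of size less than 3 has at least as many neighbours as members, so 3 is the minimum.

3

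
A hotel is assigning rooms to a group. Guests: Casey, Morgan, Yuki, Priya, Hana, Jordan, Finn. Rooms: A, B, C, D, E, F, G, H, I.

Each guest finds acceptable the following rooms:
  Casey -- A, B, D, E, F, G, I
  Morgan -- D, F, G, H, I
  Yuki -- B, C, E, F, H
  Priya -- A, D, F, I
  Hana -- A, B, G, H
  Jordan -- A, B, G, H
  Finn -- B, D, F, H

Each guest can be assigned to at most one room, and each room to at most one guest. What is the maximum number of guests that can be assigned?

7

A valid assignment of size 7: Casey-A, Morgan-F, Yuki-E, Priya-I, Hana-H, Jordan-G, Finn-B.
All 7 guests are matched, so no larger matching exists.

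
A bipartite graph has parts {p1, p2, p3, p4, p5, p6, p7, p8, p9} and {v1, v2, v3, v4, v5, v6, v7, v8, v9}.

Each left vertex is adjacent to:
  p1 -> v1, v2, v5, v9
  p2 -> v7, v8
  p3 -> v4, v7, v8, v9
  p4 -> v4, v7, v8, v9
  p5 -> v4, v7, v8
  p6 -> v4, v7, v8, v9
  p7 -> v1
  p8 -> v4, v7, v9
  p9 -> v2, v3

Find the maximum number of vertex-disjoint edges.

A valid assignment of size 7: p1–v5, p2–v8, p3–v9, p4–v4, p5–v7, p7–v1, p9–v2.
The set {p2, p3, p4, p5, p6, p8} has only 4 neighbours ({v4, v7, v8, v9}), so by Hall's theorem at most 7 of the 9 left vertices can be matched.

7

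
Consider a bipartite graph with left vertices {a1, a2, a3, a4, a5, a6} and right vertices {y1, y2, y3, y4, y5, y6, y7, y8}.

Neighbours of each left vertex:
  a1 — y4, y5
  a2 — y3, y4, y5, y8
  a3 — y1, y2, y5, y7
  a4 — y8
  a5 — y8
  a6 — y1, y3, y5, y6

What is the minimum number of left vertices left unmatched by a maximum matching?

1

One maximum matching: a1→y5, a2→y4, a3→y7, a4→y8, a6→y3.
The set {a4, a5} has only 1 neighbour ({y8}), so by Hall's theorem at most 5 of the 6 left vertices can be matched.
That matches 5 of the 6, leaving 1 unmatched; no matching can do better.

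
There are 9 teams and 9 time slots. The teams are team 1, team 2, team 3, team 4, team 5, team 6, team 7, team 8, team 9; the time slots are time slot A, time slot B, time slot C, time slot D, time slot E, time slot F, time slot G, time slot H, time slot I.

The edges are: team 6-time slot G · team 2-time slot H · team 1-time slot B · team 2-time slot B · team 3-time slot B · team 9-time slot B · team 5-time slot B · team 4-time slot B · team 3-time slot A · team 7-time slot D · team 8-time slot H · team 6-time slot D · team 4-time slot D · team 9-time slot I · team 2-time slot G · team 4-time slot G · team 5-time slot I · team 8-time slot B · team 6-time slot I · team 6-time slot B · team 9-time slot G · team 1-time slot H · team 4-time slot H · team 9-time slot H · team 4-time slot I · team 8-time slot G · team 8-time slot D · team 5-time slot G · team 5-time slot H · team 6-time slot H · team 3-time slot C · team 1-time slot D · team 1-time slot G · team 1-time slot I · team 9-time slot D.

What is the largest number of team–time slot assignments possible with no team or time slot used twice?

6

For example, pair team 1→time slot D, team 2→time slot B, team 3→time slot A, team 4→time slot H, team 5→time slot I, team 6→time slot G.
The set {team 1, team 2, team 4, team 5, team 6, team 7, team 8, team 9} has only 5 neighbours ({time slot B, time slot D, time slot G, time slot H, time slot I}), so by Hall's theorem at most 6 of the 9 teams can be matched.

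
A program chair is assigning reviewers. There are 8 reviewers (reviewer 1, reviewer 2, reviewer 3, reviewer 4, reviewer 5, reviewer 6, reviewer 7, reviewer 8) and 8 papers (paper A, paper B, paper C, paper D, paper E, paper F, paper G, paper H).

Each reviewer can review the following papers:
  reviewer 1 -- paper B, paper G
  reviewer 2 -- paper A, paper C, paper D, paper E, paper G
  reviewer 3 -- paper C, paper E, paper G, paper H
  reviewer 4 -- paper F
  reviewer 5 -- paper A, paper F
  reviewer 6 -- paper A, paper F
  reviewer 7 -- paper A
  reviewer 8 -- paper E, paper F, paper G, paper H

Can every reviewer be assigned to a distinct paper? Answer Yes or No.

No

The set {reviewer 4, reviewer 5, reviewer 6, reviewer 7} has only 2 neighbours ({paper A, paper F}), so by Hall's theorem at most 6 of the 8 reviewers can be matched.
Hence no matching covers every reviewer.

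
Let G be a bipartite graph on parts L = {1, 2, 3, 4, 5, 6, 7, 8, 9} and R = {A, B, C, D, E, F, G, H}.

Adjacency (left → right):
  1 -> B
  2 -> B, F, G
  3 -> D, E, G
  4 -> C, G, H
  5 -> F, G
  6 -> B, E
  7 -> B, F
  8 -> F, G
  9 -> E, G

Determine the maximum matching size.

One maximum matching: 1→B, 2→G, 3→D, 4→C, 5→F, 6→E.
The set {1, 2, 5, 6, 7, 8, 9} has only 4 neighbours ({B, E, F, G}), so by Hall's theorem at most 6 of the 9 left vertices can be matched.

6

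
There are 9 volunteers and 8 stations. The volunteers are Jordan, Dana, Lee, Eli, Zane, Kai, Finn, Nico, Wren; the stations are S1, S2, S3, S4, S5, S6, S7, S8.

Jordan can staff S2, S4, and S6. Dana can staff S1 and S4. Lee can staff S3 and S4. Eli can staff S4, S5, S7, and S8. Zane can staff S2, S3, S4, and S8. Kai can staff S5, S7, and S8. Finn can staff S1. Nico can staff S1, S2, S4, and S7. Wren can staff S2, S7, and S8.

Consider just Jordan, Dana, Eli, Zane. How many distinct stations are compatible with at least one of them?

8

The union of neighbours of {Jordan, Dana, Eli, Zane} is {S1, S2, S3, S4, S5, S6, S7, S8}, which has 8 elements.
Since |N(S)| = 8 ≥ |S| = 4, Hall's condition holds for this subset.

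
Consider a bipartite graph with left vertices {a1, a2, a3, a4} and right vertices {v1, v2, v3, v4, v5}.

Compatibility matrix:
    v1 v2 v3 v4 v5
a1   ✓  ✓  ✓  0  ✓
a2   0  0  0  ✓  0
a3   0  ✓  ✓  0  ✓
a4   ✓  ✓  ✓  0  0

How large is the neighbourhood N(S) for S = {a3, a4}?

The union of neighbours of {a3, a4} is {v1, v2, v3, v5}, which has 4 elements.
Since |N(S)| = 4 ≥ |S| = 2, Hall's condition holds for this subset.

4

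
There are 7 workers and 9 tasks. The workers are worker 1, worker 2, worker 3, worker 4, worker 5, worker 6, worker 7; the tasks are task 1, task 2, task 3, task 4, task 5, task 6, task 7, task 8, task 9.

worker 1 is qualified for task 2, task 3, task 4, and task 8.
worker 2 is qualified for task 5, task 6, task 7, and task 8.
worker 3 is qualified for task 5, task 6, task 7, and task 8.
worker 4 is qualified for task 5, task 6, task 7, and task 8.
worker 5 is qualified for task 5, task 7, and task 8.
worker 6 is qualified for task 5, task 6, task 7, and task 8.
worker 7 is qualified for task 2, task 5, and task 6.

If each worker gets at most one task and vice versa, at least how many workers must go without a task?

1

For example, pair worker 1-task 4, worker 2-task 6, worker 3-task 5, worker 4-task 7, worker 5-task 8, worker 7-task 2.
The set {worker 2, worker 3, worker 4, worker 5, worker 6} has only 4 neighbours ({task 5, task 6, task 7, task 8}), so by Hall's theorem at most 6 of the 7 workers can be matched.
That matches 6 of the 7, leaving 1 unmatched; no matching can do better.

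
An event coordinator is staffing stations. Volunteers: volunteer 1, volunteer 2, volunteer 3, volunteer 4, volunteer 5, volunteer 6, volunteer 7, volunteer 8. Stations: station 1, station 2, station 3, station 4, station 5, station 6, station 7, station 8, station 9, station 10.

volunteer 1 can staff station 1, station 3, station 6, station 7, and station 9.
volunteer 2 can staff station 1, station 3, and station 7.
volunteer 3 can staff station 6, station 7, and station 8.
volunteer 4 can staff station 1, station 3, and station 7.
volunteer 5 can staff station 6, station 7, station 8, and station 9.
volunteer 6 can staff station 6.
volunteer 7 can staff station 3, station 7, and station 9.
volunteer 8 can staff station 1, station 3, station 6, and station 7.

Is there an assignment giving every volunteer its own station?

No

The set {volunteer 1, volunteer 2, volunteer 3, volunteer 4, volunteer 5, volunteer 6, volunteer 7, volunteer 8} has only 6 neighbours ({station 1, station 3, station 6, station 7, station 8, station 9}), so by Hall's theorem at most 6 of the 8 volunteers can be matched.
Hence no matching covers every volunteer.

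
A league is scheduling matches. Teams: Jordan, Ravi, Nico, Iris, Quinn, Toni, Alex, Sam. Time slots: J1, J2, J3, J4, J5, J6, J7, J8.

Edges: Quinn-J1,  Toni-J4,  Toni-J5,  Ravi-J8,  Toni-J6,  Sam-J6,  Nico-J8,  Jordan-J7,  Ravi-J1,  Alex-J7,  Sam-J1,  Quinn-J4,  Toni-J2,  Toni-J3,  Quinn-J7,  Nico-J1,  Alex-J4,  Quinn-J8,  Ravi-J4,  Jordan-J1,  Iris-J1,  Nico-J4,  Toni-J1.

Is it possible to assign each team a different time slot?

The set {Jordan, Ravi, Nico, Iris, Quinn, Alex} has only 4 neighbours ({J1, J4, J7, J8}), so by Hall's theorem at most 6 of the 8 teams can be matched.
Hence no matching covers every team.

No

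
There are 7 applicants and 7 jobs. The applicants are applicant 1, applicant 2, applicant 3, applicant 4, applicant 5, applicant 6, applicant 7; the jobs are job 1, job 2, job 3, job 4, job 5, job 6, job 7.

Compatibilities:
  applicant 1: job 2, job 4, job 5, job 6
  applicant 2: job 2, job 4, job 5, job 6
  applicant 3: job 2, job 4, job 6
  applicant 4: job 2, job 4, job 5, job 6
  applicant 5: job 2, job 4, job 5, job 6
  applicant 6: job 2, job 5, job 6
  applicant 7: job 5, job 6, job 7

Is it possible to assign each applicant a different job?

The set {applicant 1, applicant 2, applicant 3, applicant 4, applicant 5, applicant 6} has only 4 neighbours ({job 2, job 4, job 5, job 6}), so by Hall's theorem at most 5 of the 7 applicants can be matched.
Hence no matching covers every applicant.

No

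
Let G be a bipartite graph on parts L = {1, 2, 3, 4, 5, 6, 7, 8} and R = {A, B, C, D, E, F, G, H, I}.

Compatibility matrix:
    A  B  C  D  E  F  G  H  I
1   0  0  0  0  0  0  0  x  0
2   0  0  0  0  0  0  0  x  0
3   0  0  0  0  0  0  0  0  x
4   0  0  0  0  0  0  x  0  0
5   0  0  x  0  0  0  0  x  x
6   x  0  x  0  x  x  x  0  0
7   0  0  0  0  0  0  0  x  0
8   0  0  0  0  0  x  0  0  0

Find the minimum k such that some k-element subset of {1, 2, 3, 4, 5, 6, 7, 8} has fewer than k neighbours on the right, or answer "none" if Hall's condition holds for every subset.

Take S = {1, 2}. Its neighbourhood is {H}, so |N(S)| = 1 < |S| = 2.
No single vertex violates Hall's condition since each has at least one neighbour, so 2 is the minimum.

2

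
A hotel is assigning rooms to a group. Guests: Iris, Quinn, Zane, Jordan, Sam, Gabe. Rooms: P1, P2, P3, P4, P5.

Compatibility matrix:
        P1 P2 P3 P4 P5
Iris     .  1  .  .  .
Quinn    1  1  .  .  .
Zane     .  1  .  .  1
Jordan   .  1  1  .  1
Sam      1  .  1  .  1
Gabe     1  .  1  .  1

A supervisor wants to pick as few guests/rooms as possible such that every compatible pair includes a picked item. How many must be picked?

4

A maximum matching has 4 edges (e.g. Iris–P2, Quinn–P1, Zane–P5, Jordan–P3).
By König's theorem the minimum vertex cover has the same size. One such cover is {P1, P2, P3, P5}.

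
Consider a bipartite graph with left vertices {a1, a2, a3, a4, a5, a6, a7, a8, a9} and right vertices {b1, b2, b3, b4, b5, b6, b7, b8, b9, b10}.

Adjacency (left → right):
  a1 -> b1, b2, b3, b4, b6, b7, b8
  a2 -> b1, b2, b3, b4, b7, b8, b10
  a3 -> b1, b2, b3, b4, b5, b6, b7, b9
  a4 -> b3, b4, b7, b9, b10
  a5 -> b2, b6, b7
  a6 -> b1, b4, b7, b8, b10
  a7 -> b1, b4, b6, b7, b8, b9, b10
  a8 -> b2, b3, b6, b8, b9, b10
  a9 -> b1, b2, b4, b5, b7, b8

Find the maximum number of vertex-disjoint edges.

9

A valid assignment of size 9: a1–b1, a2–b8, a3–b5, a4–b3, a5–b2, a6–b4, a7–b6, a8–b10, a9–b7.
This saturates every left vertex, so 9 is the maximum.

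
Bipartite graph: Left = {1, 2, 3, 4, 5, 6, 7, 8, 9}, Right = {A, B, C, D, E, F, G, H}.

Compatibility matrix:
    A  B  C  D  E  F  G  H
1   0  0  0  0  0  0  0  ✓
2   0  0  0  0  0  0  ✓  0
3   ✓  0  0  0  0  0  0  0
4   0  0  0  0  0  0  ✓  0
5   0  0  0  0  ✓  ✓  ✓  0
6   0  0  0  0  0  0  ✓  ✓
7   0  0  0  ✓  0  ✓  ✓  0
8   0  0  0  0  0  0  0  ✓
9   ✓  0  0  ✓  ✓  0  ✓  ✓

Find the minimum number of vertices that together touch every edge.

6

{3, 5, 7, 9, G, H} is a vertex cover of size 6: every edge has an endpoint in this set.
No smaller cover exists because 1–H, 2–G, 3–A, 5–F, 7–D, 9–E is a matching of size 6, and a cover must include an endpoint of each of these disjoint edges (König's theorem).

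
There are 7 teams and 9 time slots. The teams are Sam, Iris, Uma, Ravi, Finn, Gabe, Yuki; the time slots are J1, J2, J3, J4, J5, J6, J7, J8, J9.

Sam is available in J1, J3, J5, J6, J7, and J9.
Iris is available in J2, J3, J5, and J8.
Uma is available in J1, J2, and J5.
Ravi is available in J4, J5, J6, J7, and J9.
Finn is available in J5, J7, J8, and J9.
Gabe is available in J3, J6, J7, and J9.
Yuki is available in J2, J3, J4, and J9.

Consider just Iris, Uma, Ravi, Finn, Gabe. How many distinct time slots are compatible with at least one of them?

9

The union of neighbours of {Iris, Uma, Ravi, Finn, Gabe} is {J1, J2, J3, J4, J5, J6, J7, J8, J9}, which has 9 elements.
Since |N(S)| = 9 ≥ |S| = 5, Hall's condition holds for this subset.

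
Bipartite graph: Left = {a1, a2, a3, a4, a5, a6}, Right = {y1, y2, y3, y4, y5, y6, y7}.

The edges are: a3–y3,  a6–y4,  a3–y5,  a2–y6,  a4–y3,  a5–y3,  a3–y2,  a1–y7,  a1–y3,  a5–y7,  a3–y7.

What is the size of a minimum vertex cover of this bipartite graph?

The 5 edges a1–y7, a2–y6, a3–y2, a4–y3, a6–y4 form a matching, so any vertex cover needs at least 5 vertices (one per matched edge).
Conversely {a2, a3, a6, y3, y7} meets every edge and has exactly 5 vertices, so 5 is optimal.

5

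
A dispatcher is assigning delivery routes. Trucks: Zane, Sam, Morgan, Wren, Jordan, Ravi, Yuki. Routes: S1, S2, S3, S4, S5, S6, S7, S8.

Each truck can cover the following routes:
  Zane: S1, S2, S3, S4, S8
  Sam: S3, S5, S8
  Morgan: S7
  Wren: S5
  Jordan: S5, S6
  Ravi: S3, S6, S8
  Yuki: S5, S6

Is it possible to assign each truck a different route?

The set {Wren, Jordan, Yuki} has only 2 neighbours ({S5, S6}), so by Hall's theorem at most 6 of the 7 trucks can be matched.
Hence no matching covers every truck.

No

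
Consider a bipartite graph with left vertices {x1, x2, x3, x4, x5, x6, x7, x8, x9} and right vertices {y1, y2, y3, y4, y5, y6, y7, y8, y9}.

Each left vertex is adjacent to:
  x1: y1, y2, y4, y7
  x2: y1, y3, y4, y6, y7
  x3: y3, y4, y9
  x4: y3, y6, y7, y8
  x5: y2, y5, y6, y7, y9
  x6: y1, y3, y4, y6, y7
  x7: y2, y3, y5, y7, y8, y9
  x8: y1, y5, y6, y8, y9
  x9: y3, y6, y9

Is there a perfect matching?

Yes

One maximum matching: x1→y2, x2→y1, x3→y4, x4→y8, x5→y5, x6→y6, x7→y7, x8→y9, x9→y3.
All 9 left vertices are covered.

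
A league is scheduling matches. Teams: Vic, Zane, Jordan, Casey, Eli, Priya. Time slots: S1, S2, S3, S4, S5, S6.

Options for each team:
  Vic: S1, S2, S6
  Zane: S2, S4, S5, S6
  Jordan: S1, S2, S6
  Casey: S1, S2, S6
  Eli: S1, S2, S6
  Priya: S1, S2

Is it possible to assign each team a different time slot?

The set {Vic, Jordan, Casey, Eli, Priya} has only 3 neighbours ({S1, S2, S6}), so by Hall's theorem at most 4 of the 6 teams can be matched.
Hence no matching covers every team.

No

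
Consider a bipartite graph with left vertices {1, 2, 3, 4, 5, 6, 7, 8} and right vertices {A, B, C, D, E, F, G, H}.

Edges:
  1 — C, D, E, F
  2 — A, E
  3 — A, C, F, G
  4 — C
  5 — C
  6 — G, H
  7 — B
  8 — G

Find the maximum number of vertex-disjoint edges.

For example, pair 1-E, 2-A, 3-F, 4-C, 6-H, 7-B, 8-G.
The set {4, 5} has only 1 neighbour ({C}), so by Hall's theorem at most 7 of the 8 left vertices can be matched.

7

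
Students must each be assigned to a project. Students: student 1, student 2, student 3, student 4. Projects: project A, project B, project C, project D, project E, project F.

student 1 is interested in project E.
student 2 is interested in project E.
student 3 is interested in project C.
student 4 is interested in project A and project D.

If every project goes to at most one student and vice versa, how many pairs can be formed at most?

For example, pair student 1→project E, student 3→project C, student 4→project A.
The set {student 1, student 2} has only 1 neighbour ({project E}), so by Hall's theorem at most 3 of the 4 students can be matched.

3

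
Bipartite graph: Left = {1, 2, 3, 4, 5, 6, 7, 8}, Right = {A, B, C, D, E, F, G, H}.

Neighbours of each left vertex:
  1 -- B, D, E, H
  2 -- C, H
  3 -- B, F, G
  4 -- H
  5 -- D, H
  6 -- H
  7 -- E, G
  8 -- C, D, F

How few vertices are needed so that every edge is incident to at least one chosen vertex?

A maximum matching has 7 edges (e.g. 1–E, 2–C, 3–B, 4–H, 5–D, 7–G, 8–F).
By König's theorem the minimum vertex cover has the same size. One such cover is {1, 2, 3, 5, 7, 8, H}.

7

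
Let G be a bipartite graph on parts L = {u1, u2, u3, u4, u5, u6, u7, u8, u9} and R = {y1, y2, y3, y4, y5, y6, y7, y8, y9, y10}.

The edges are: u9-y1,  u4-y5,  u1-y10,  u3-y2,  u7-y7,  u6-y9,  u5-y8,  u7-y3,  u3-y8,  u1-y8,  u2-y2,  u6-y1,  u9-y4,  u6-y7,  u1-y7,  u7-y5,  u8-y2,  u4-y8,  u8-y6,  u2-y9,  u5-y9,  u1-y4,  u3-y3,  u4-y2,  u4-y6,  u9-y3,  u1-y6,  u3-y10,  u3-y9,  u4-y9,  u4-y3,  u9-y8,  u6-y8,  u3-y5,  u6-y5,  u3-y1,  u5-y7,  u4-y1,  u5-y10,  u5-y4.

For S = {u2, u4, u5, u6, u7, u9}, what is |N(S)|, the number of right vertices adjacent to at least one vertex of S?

The union of neighbours of {u2, u4, u5, u6, u7, u9} is {y1, y2, y3, y4, y5, y6, y7, y8, y9, y10}, which has 10 elements.
Since |N(S)| = 10 ≥ |S| = 6, Hall's condition holds for this subset.

10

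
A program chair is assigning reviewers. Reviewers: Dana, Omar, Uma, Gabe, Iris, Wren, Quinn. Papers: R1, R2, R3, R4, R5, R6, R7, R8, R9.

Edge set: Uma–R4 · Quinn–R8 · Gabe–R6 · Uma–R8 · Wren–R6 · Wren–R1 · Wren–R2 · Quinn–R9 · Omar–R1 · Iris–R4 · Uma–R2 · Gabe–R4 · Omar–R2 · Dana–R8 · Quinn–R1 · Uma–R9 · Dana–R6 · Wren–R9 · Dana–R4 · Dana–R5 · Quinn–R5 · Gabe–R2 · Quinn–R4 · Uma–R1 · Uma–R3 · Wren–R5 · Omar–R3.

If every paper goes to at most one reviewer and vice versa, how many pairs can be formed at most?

7

For example, pair Dana→R8, Omar→R3, Uma→R1, Gabe→R2, Iris→R4, Wren→R6, Quinn→R9.
All 7 reviewers are matched, so no larger matching exists.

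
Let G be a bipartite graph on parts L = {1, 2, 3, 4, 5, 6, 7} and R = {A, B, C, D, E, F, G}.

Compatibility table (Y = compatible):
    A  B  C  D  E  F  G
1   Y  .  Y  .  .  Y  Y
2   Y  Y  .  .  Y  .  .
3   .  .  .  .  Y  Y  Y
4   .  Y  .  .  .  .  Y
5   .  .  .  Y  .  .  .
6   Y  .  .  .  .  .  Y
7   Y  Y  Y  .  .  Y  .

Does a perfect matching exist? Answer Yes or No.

Yes

For example, pair 1-C, 2-E, 3-F, 4-G, 5-D, 6-A, 7-B.
Every left vertex is matched, so this is a perfect matching.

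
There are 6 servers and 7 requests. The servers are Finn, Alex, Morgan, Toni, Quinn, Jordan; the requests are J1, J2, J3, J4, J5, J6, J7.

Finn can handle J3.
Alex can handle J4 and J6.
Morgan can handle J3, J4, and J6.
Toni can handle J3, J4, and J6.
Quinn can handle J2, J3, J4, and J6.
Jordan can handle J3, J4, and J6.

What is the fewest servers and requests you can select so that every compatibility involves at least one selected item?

4

The 4 edges Finn–J3, Alex–J4, Morgan–J6, Quinn–J2 form a matching, so any vertex cover needs at least 4 vertices (one per matched edge).
Conversely {Quinn, J3, J4, J6} meets every edge and has exactly 4 vertices, so 4 is optimal.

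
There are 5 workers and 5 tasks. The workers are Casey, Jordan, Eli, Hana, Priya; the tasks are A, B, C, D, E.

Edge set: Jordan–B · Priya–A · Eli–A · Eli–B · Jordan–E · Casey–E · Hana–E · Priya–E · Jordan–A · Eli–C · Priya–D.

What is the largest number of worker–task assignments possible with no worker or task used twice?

For example, pair Casey–E, Jordan–A, Eli–B, Priya–D.
The set {Casey, Hana} has only 1 neighbour ({E}), so by Hall's theorem at most 4 of the 5 workers can be matched.

4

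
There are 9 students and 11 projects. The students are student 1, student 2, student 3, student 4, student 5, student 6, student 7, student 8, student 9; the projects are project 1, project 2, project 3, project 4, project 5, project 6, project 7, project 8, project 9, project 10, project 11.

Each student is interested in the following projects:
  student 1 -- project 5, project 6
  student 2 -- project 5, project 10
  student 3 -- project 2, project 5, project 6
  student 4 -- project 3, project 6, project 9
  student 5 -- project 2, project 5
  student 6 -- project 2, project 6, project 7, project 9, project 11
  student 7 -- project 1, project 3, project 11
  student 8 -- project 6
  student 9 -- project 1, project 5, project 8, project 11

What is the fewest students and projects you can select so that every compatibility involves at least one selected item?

{student 2, student 4, student 6, student 7, student 9, project 2, project 5, project 6} is a vertex cover of size 8: every edge has an endpoint in this set.
No smaller cover exists because student 1–project 6, student 2–project 10, student 3–project 5, student 4–project 9, student 5–project 2, student 6–project 7, student 7–project 3, student 9–project 1 is a matching of size 8, and a cover must include an endpoint of each of these disjoint edges (König's theorem).

8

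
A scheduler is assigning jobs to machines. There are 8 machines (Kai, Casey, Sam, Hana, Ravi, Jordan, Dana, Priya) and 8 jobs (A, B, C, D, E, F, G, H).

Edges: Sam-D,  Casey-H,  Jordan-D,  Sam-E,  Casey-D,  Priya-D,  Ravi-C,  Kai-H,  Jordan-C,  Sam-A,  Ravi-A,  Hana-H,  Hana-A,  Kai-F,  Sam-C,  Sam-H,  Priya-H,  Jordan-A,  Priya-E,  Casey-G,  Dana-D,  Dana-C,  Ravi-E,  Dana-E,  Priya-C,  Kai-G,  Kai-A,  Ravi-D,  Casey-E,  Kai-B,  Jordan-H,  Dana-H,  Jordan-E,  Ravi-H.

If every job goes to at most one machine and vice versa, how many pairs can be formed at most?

A valid assignment of size 7: Kai–B, Casey–G, Sam–C, Hana–H, Ravi–A, Jordan–D, Dana–E.
The set {Sam, Hana, Ravi, Jordan, Dana, Priya} has only 5 neighbours ({A, C, D, E, H}), so by Hall's theorem at most 7 of the 8 machines can be matched.

7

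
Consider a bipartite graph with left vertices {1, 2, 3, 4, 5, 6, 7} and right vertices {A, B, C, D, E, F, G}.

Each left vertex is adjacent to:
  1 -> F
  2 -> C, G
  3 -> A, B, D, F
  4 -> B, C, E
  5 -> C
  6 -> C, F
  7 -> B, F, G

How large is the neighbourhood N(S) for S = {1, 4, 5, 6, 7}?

The union of neighbours of {1, 4, 5, 6, 7} is {B, C, E, F, G}, which has 5 elements.
Since |N(S)| = 5 ≥ |S| = 5, Hall's condition holds for this subset.

5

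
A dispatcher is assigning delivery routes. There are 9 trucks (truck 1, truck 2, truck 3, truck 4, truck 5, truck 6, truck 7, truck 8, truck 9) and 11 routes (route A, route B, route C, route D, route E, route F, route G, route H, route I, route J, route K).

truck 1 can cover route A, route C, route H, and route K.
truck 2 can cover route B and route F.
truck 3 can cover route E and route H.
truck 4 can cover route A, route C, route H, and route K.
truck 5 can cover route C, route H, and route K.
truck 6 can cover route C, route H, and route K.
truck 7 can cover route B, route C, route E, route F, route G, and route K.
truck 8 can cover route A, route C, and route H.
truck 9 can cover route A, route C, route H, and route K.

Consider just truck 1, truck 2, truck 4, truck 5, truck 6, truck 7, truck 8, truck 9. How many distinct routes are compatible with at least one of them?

The union of neighbours of {truck 1, truck 2, truck 4, truck 5, truck 6, truck 7, truck 8, truck 9} is {route A, route B, route C, route E, route F, route G, route H, route K}, which has 8 elements.
Since |N(S)| = 8 ≥ |S| = 8, Hall's condition holds for this subset.

8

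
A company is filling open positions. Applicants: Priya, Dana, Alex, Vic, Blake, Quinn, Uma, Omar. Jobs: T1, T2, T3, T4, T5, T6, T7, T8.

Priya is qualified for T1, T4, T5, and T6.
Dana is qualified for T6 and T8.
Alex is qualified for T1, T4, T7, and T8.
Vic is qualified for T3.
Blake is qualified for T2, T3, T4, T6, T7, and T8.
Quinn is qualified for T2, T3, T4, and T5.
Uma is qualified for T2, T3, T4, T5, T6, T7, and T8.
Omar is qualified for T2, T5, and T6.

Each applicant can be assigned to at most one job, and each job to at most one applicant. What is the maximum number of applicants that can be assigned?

For example, pair Priya–T6, Dana–T8, Alex–T1, Vic–T3, Blake–T7, Quinn–T4, Uma–T2, Omar–T5.
All 8 applicants are matched, so no larger matching exists.

8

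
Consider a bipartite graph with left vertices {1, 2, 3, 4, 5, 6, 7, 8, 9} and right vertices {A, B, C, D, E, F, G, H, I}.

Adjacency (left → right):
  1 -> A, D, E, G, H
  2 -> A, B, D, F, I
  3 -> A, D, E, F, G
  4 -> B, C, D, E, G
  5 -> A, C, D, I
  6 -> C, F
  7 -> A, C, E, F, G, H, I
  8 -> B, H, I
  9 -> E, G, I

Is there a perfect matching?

A valid assignment of size 9: 1-A, 2-B, 3-F, 4-D, 5-I, 6-C, 7-G, 8-H, 9-E.
Every left vertex is matched, so this is a perfect matching.

Yes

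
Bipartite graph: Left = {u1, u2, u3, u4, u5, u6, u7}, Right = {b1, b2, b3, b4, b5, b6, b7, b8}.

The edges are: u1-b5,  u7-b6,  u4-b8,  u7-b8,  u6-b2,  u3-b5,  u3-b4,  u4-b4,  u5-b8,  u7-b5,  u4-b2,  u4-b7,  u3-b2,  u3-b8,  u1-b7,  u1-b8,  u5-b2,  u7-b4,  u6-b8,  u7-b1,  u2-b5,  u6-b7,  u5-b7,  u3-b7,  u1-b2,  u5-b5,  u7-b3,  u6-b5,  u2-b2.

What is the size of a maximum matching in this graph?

For example, pair u1-b8, u2-b2, u3-b4, u4-b7, u5-b5, u7-b1.
The set {u1, u2, u3, u4, u5, u6} has only 5 neighbours ({b2, b4, b5, b7, b8}), so by Hall's theorem at most 6 of the 7 left vertices can be matched.

6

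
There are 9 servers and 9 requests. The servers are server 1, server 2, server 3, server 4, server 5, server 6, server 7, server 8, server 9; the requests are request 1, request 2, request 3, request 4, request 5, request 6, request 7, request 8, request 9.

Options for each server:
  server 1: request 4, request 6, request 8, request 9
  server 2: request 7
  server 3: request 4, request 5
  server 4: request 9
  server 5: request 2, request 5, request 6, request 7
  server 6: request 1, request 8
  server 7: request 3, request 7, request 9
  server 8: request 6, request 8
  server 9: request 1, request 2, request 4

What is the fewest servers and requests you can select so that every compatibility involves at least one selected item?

The 9 edges server 1–request 8, server 2–request 7, server 3–request 5, server 4–request 9, server 5–request 2, server 6–request 1, server 7–request 3, server 8–request 6, server 9–request 4 form a matching, so any vertex cover needs at least 9 vertices (one per matched edge).
Conversely {server 1, server 2, server 3, server 4, server 5, server 6, server 7, server 8, server 9} meets every edge and has exactly 9 vertices, so 9 is optimal.

9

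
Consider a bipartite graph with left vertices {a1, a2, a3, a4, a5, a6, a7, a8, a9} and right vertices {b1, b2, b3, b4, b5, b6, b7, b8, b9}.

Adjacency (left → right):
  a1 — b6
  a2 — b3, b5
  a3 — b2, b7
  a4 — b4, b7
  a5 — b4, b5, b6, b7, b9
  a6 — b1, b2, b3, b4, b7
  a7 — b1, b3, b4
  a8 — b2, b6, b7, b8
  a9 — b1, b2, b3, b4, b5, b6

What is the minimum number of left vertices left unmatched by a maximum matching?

0

A valid assignment of size 9: a1-b6, a2-b5, a3-b2, a4-b4, a5-b9, a6-b7, a7-b3, a8-b8, a9-b1.
This saturates every left vertex, so 9 is the maximum.
That matches 9 of the 9, leaving 0 unmatched; no matching can do better.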